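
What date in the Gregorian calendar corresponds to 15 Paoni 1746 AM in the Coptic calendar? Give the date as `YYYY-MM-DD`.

2030-06-22

Both dates share Julian Day Number 2462675; in the Gregorian calendar that is 22 June 2030 CE.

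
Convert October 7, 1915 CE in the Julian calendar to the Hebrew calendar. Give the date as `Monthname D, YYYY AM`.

Julian Day Number of the source date = 2420791.
Converting JDN 2420791 to the Hebrew calendar gives 12 Cheshvan 5676 AM.

Cheshvan 12, 5676 AM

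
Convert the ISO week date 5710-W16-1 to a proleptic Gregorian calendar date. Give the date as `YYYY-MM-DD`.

5710-04-14

ISO week 1 of 5710 is the week containing the first Thursday of 5710.
Week 16, day 1 (Monday) lands on 5710-04-14.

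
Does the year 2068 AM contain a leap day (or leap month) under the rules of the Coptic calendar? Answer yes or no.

2068 mod 4 = 0; in the Coptic calendar a year is leap when year mod 4 = 3, so it is a common year.

no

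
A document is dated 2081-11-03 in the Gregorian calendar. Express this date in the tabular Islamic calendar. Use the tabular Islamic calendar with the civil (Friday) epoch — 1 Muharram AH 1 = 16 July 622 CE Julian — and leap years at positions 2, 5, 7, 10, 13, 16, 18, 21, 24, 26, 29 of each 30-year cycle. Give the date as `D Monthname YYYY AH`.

Julian Day Number of the source date = 2481437.
Converting JDN 2481437 to the tabular Islamic calendar gives 1 Safar 1505 AH.

1 Safar 1505 AH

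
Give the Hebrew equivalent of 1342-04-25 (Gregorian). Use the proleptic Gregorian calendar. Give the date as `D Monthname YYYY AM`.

Both dates share Julian Day Number 2211330; in the Hebrew calendar that is 10 Iyar 5102 AM.

10 Iyar 5102 AM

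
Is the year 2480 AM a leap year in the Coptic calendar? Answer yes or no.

2480 mod 4 = 0; in the Coptic calendar a year is leap when year mod 4 = 3, so it is a common year.

no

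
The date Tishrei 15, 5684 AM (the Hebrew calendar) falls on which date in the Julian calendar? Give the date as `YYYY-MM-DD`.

1923-09-12

Both dates share Julian Day Number 2423688; in the Julian calendar that is 12 September 1923 CE.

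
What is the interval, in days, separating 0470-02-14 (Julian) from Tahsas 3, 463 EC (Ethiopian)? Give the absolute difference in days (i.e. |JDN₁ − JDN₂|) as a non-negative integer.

288

First date → JDN 1892770; second date → JDN 1893058.
The interval is |1892770 − 1893058| = 288 days.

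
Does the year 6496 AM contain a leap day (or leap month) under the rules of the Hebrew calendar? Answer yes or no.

yes

Hebrew year 6496 is year 17 of its 19-year Metonic cycle; leap years are at positions 3, 6, 8, 11, 14, 17, 19, so it is a leap year (13 months).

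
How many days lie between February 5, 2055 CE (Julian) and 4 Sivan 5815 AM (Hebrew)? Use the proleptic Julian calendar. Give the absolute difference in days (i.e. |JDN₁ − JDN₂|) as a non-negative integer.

102

First date → JDN 2471682; second date → JDN 2471784.
The interval is |2471682 − 2471784| = 102 days.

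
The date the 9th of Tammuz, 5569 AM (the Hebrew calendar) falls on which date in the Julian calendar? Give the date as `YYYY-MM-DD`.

The source date corresponds to 23 June 1809 in the Gregorian calendar (JDN 2381957).
That day falls on 11 June 1809 CE in the Julian calendar.

1809-06-11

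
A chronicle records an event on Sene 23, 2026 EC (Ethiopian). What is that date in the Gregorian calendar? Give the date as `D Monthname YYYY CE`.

30 June 2034 CE

Both dates share Julian Day Number 2464144; in the Gregorian calendar that is 30 June 2034 CE.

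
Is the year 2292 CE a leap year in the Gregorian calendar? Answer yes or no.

2292 is divisible by 4 and not by 100, so it is a leap year.

yes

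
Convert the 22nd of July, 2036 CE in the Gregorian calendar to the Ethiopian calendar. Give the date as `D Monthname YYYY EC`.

Julian Day Number of the source date = 2464897.
Converting JDN 2464897 to the Ethiopian calendar gives 15 Hamle 2028 EC.

15 Hamle 2028 EC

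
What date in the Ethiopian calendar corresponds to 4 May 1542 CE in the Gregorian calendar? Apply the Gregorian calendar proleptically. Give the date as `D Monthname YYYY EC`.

Julian Day Number of the source date = 2284387.
Converting JDN 2284387 to the Ethiopian calendar gives 29 Miyazya 1534 EC.

29 Miyazya 1534 EC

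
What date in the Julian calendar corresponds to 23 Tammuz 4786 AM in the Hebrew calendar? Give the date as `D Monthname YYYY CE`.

The source date corresponds to 17 July 1026 in the proleptic Gregorian calendar (JDN 2095996).
That day falls on 11 July 1026 CE in the Julian calendar.

11 July 1026 CE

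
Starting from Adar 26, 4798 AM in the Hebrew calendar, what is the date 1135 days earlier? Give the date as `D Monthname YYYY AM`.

Counting 1135 days back from JDN 2100251 reaches JDN 2099116, which is 13 Shevat 4795 AM.

13 Shevat 4795 AM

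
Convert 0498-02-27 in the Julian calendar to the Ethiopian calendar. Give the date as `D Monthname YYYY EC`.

3 Megabit 490 EC

Both dates share Julian Day Number 1903010; in the Ethiopian calendar that is 3 Megabit 490 EC.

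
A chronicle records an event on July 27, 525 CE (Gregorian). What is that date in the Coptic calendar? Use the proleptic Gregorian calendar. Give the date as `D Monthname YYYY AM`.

Julian Day Number of the source date = 1913020.
Converting JDN 1913020 to the Coptic calendar gives 1 Mesori 241 AM.

1 Mesori 241 AM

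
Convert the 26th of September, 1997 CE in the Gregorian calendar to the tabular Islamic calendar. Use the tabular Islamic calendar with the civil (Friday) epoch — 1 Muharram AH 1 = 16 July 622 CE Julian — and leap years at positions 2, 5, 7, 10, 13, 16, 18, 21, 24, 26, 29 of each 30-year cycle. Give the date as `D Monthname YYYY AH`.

23 Jumada al-Awwal 1418 AH

Julian Day Number of the source date = 2450718.
Converting JDN 2450718 to the tabular Islamic calendar gives 23 Jumada al-Awwal 1418 AH.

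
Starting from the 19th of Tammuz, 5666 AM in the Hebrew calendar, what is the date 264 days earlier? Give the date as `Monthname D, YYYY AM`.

Counting 264 days back from JDN 2417404 reaches JDN 2417140, which is Tishrei 22, 5666 AM.

Tishrei 22, 5666 AM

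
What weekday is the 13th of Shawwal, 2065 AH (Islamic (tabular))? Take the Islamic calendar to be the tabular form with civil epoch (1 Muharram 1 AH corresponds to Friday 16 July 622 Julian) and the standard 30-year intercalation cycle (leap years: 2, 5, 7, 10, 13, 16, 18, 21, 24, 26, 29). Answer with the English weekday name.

Sunday

This is JDN 2680131 (6 November 2625 Gregorian).
2680131 ≡ 6 (mod 7); counting from Monday = 0 gives Sunday.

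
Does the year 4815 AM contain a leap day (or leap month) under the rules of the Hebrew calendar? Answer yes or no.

Hebrew year 4815 is year 8 of its 19-year Metonic cycle; leap years are at positions 3, 6, 8, 11, 14, 17, 19, so it is a leap year (13 months).

yes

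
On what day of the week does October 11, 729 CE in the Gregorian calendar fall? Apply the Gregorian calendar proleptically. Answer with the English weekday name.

Friday

1987605 ≡ 4 (mod 7); counting from Monday = 0 gives Friday.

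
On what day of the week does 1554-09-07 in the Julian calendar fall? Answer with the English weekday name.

Friday

This is JDN 2288906 (17 September 1554 Gregorian).
JDN 2288906 mod 7 = 4, and JDN 0 was a Monday, so this is a Friday.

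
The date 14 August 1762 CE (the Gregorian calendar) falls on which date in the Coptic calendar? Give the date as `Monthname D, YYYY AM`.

Julian Day Number of the source date = 2364843.
Converting JDN 2364843 to the Coptic calendar gives 10 Mesori 1478 AM.

Mesori 10, 1478 AM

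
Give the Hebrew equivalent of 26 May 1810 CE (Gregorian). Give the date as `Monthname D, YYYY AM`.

Iyar 22, 5570 AM

Julian Day Number of the source date = 2382294.
Converting JDN 2382294 to the Hebrew calendar gives 22 Iyar 5570 AM.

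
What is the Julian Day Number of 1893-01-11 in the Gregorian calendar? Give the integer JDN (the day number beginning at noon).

JDN 2451545 is 1 January 2000 CE (Gregorian); the target day is −39070 days from there, so JDN = 2412475.

2412475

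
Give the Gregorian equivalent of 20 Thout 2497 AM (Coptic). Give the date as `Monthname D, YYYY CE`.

October 6, 2780 CE

Both dates share Julian Day Number 2736713; in the Gregorian calendar that is 6 October 2780 CE.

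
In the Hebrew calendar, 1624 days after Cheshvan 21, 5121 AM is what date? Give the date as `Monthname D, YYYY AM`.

JDN of Cheshvan 21, 5121 AM = 2218103.
2218103 + 1624 = 2219727.
JDN 2219727 in the Hebrew calendar is Nisan 20, 5125 AM.

Nisan 20, 5125 AM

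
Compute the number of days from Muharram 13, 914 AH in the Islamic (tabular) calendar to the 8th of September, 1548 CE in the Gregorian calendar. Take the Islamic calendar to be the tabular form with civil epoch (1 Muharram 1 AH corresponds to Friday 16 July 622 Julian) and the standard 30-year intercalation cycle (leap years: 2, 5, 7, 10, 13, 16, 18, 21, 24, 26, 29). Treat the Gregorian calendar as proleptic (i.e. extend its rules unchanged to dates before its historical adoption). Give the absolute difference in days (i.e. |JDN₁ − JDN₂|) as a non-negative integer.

First date → JDN 2271989; second date → JDN 2286706.
The interval is |2271989 − 2286706| = 14717 days.

14717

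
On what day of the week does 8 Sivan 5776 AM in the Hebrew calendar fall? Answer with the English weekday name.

Tuesday

This is JDN 2457554 (14 June 2016 Gregorian).
2457554 ≡ 1 (mod 7); counting from Monday = 0 gives Tuesday.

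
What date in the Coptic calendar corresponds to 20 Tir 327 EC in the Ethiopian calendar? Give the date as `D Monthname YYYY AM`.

20 Tobi 51 AM

Both dates share Julian Day Number 1843431; in the Coptic calendar that is 20 Tobi 51 AM.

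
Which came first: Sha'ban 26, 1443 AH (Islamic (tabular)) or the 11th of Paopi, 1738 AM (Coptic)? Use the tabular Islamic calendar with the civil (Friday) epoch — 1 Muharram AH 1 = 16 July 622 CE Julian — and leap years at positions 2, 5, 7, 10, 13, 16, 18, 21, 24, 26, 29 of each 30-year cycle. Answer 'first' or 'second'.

Converting both to JDN: 2459669 vs 2459509; the smaller is the second.

second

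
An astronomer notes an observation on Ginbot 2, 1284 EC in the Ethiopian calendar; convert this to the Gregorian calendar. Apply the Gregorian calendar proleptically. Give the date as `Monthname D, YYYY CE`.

May 4, 1292 CE

Both dates share Julian Day Number 2193078; in the Gregorian calendar that is 4 May 1292 CE.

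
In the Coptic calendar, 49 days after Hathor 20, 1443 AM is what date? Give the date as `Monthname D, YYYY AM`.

Counting 49 days forward from JDN 2351799 reaches JDN 2351848, which is Tobi 9, 1443 AM.

Tobi 9, 1443 AM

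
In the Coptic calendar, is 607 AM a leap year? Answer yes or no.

yes

607 mod 4 = 3; in the Coptic calendar a year is leap when year mod 4 = 3, so it is a leap year.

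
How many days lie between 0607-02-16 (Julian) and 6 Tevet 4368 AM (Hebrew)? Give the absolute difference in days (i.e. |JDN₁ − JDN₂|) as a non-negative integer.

First date → JDN 1942811; second date → JDN 1943099.
The interval is |1942811 − 1943099| = 288 days.

288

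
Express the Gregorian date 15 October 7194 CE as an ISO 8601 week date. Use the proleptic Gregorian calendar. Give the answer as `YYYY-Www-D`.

The weekday is Saturday (ISO weekday 6).
That Saturday belongs to ISO week 41 of ISO year 7194.

7194-W41-6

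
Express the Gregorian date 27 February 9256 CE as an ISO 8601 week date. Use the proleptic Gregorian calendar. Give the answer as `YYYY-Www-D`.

The weekday is Sunday (ISO weekday 7).
That Sunday belongs to ISO week 8 of ISO year 9256.

9256-W08-7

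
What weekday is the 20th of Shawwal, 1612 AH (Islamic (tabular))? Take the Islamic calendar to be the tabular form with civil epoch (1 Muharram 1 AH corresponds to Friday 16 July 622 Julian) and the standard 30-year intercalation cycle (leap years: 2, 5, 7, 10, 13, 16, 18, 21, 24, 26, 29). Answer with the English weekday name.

Wednesday

This is JDN 2519610 (10 May 2186 Gregorian).
2519610 ≡ 2 (mod 7); counting from Monday = 0 gives Wednesday.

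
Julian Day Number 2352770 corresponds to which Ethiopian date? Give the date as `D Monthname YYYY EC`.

JDN 2352770 is 25 July 1729 in the Gregorian calendar.
In the Ethiopian calendar that day is 20 Hamle 1721 EC.

20 Hamle 1721 EC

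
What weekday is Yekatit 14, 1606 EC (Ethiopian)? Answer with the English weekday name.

Tuesday

Equivalently 18 February 1614 Gregorian, JDN 2310610.
2310610 ≡ 1 (mod 7); counting from Monday = 0 gives Tuesday.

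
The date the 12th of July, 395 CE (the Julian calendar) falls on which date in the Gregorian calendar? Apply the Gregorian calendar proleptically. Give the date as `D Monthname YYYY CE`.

The Julian–Gregorian offset here is 1 day (Julian trailing).
12 July 395 Julian + 1 day → 13 July 395 Gregorian.

13 July 395 CE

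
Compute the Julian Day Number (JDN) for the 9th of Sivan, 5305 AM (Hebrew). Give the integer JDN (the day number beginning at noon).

2285509

In the proleptic Gregorian calendar the same day is 30 May 1545.
JDN 2400001 is 17 November 1858 CE (Gregorian), MJD 0; the target day is −114492 days from there, so JDN = 2285509.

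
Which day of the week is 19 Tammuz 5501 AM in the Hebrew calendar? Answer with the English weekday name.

This is JDN 2357131 (3 July 1741 Gregorian).
2357131 ≡ 0 (mod 7); counting from Monday = 0 gives Monday.

Monday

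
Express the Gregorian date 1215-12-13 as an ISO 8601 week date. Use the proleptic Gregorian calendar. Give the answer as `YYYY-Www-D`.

The weekday is Sunday (ISO weekday 7).
That Sunday belongs to ISO week 50 of ISO year 1215.

1215-W50-7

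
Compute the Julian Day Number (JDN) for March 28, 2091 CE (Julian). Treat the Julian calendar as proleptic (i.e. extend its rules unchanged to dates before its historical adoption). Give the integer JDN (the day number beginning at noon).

2484882

In the Gregorian calendar the same day is 10 April 2091.
JDN 2451545 is 1 January 2000 CE (Gregorian); the target day is +33337 days from there, so JDN = 2484882.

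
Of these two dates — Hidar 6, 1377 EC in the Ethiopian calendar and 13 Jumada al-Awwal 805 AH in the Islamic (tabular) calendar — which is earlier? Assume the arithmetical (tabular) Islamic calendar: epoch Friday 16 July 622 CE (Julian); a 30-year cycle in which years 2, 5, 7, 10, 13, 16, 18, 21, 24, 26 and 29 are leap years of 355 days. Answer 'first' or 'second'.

The two dates have Julian Day Numbers 2226870 and 2233481 respectively.
Since 2226870 < 2233481, the first date comes first.

first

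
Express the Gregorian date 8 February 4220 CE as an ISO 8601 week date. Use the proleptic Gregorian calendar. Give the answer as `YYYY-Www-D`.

4220-W06-2

The weekday is Tuesday (ISO weekday 2).
That Tuesday belongs to ISO week 6 of ISO year 4220.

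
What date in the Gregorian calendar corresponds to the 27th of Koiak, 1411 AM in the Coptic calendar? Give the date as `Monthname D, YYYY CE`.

Both dates share Julian Day Number 2340148; in the Gregorian calendar that is 2 January 1695 CE.

January 2, 1695 CE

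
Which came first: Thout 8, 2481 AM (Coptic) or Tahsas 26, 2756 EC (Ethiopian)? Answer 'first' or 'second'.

second

The two dates have Julian Day Numbers 2730857 and 2730600 respectively.
Since 2730600 < 2730857, the second date comes first.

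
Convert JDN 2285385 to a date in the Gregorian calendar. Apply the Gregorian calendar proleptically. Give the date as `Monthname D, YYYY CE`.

January 26, 1545 CE

Counting from JDN 2299161 = 15 Oct 1582 gives an offset of -13776 days.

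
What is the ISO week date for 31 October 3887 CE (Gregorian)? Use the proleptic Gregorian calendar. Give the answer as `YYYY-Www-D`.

3887-W44-1

The weekday is Monday (ISO weekday 1).
That Monday belongs to ISO week 44 of ISO year 3887.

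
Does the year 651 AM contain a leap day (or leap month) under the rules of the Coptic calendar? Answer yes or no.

yes

651 mod 4 = 3; in the Coptic calendar a year is leap when year mod 4 = 3, so it is a leap year.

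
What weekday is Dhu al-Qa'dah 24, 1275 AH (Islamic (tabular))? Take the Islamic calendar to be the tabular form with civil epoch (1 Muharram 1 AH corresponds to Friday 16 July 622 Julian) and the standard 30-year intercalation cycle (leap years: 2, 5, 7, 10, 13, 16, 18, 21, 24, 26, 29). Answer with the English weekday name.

In the Gregorian calendar this is 25 June 1859 (JDN 2400221).
JDN 2400221 mod 7 = 5, and JDN 0 was a Monday, so this is a Saturday.

Saturday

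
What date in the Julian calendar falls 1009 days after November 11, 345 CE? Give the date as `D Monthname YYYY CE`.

16 August 348 CE

JDN of November 11, 345 CE = 1847384.
1847384 + 1009 = 1848393.
JDN 1848393 in the Julian calendar is 16 August 348 CE.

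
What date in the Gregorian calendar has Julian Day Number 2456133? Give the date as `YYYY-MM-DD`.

2012-07-24

JDN 2451545 is 1 Jan 2000; 2456133 is +4588 days from there.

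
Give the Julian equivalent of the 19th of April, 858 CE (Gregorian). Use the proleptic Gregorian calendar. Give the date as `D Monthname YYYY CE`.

15 April 858 CE

The Julian–Gregorian offset here is 4 days (Julian trailing).
19 April 858 Gregorian − 4 days → 15 April 858 Julian.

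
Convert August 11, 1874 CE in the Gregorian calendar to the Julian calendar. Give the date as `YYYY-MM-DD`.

At this point the Julian calendar is 12 days behind the Gregorian.
11 August 1874 Gregorian − 12 days → 30 July 1874 Julian.

1874-07-30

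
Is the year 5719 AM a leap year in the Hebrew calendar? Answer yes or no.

yes

Hebrew year 5719 is year 19 of its 19-year Metonic cycle; leap years are at positions 3, 6, 8, 11, 14, 17, 19, so it is a leap year (13 months).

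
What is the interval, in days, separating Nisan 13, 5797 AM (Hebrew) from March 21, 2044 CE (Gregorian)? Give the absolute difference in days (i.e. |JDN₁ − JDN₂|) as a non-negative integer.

First date → JDN 2465147; second date → JDN 2467696.
The interval is |2465147 − 2467696| = 2549 days.

2549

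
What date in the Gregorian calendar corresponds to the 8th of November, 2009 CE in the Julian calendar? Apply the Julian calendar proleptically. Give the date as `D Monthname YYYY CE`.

21 November 2009 CE

The Julian–Gregorian offset here is 13 days (Julian trailing).
8 November 2009 Julian + 13 days → 21 November 2009 Gregorian.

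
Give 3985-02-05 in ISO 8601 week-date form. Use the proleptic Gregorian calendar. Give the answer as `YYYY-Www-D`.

3985-W06-2

The weekday is Tuesday (ISO weekday 2).
That Tuesday belongs to ISO week 6 of ISO year 3985.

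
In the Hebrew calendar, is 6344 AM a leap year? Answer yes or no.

yes

Hebrew year 6344 is year 17 of its 19-year Metonic cycle; leap years are at positions 3, 6, 8, 11, 14, 17, 19, so it is a leap year (13 months).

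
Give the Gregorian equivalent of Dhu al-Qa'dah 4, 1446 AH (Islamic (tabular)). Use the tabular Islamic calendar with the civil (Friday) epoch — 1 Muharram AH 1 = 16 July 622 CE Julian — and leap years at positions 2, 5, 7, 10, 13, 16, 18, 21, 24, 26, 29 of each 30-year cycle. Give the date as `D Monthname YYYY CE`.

2 May 2025 CE

Julian Day Number of the source date = 2460798.
Converting JDN 2460798 to the Gregorian calendar gives 2 May 2025 CE.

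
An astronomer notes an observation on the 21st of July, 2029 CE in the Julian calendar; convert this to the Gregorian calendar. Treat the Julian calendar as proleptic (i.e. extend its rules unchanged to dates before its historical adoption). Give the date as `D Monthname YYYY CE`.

3 August 2029 CE

For dates in this range the Gregorian date is 13 days ahead of the Julian.
21 July 2029 Julian + 13 days → 3 August 2029 Gregorian.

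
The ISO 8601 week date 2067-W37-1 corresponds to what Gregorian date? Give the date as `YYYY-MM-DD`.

2067-09-12

ISO week 1 of 2067 is the week containing the first Thursday of 2067.
Week 37, day 1 (Monday) lands on 2067-09-12.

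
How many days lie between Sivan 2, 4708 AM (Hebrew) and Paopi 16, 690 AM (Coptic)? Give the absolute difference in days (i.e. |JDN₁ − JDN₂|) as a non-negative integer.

9284

First date → JDN 2067448; second date → JDN 2076732.
The interval is |2067448 − 2076732| = 9284 days.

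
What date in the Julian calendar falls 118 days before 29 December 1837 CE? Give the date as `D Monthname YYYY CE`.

The starting date is JDN 2392385; 2392385 − 118 = 2392267.
JDN 2392267 corresponds to 2 September 1837 CE.

2 September 1837 CE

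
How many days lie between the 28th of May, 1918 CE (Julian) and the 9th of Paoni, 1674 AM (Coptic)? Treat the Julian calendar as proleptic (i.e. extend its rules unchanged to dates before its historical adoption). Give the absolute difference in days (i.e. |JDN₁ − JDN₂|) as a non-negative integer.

JDN of the first date = 2421755.
JDN of the second date = 2436371.
|2436371 − 2421755| = 14616.

14616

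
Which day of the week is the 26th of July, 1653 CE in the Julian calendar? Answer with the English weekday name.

Equivalently 5 August 1653 Gregorian, JDN 2325023.
Since JDN mod 7 = 1 (0 = Monday), the day is Tuesday.

Tuesday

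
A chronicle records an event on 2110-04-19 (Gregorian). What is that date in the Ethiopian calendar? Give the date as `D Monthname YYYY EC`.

10 Miyazya 2102 EC

Both dates share Julian Day Number 2491830; in the Ethiopian calendar that is 10 Miyazya 2102 EC.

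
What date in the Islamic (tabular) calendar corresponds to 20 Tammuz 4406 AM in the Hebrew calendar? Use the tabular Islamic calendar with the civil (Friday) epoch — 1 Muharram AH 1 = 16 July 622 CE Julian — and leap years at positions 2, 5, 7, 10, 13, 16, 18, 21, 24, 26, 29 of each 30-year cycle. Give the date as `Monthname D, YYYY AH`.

Julian Day Number of the source date = 1957199.
Converting JDN 1957199 to the tabular Islamic calendar gives 19 Ramadan 25 AH.

Ramadan 19, 25 AH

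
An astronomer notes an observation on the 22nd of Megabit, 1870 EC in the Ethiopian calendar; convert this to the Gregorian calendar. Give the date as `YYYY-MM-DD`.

Both dates share Julian Day Number 2407074; in the Gregorian calendar that is 30 March 1878 CE.

1878-03-30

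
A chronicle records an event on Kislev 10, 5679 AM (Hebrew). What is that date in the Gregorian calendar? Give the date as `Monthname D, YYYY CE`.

Both dates share Julian Day Number 2421912; in the Gregorian calendar that is 14 November 1918 CE.

November 14, 1918 CE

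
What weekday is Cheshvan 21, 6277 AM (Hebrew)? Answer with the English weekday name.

This is JDN 2640331 (17 November 2516 Gregorian).
2640331 ≡ 1 (mod 7); counting from Monday = 0 gives Tuesday.

Tuesday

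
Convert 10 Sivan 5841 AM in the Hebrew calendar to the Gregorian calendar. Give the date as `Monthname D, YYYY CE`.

Both dates share Julian Day Number 2481298; in the Gregorian calendar that is 17 June 2081 CE.

June 17, 2081 CE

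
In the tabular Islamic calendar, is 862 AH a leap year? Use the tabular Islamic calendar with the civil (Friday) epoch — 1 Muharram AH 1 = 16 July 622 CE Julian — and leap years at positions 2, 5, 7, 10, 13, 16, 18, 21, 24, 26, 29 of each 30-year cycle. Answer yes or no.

no

Year 862 AH is year 22 of its 30-year cycle; leap positions are 2, 5, 7, 10, 13, 16, 18, 21, 24, 26, 29, so it is a common year (354 days).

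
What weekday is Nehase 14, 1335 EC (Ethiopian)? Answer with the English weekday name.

Thursday

Equivalently 15 August 1343 Gregorian, JDN 2211807.
2211807 ≡ 3 (mod 7); counting from Monday = 0 gives Thursday.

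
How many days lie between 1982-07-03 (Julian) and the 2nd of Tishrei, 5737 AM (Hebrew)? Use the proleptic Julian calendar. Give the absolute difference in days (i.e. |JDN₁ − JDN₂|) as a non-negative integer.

2119

JDN of the first date = 2445167.
JDN of the second date = 2443048.
|2443048 − 2445167| = 2119.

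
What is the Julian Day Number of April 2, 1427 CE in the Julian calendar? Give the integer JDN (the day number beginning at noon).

2242361

In the proleptic Gregorian calendar the same day is 11 April 1427.
JDN 2400001 is 17 November 1858 CE (Gregorian), MJD 0; the target day is −157640 days from there, so JDN = 2242361.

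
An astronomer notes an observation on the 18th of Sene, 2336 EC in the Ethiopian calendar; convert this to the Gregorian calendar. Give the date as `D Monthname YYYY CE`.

28 June 2344 CE

Julian Day Number of the source date = 2577367.
Converting JDN 2577367 to the Gregorian calendar gives 28 June 2344 CE.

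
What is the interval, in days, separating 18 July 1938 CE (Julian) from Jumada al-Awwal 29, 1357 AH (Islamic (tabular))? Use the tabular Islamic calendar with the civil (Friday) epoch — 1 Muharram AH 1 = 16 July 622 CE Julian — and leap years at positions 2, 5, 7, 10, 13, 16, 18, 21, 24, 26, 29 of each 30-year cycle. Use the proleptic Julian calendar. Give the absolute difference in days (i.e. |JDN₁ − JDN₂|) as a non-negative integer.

4

JDN of the first date = 2429111.
JDN of the second date = 2429107.
|2429107 − 2429111| = 4.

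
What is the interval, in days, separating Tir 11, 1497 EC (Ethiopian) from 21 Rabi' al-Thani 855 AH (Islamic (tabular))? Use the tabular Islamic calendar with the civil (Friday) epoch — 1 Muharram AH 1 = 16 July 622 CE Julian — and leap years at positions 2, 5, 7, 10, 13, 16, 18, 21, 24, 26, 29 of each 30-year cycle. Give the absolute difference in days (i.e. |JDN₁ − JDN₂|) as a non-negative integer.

First date → JDN 2270765; second date → JDN 2251178.
The interval is |2270765 − 2251178| = 19587 days.

19587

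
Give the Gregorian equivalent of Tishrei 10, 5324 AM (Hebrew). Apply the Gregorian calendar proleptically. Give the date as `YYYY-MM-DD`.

Julian Day Number of the source date = 2292213.
Converting JDN 2292213 to the Gregorian calendar gives 7 October 1563 CE.

1563-10-07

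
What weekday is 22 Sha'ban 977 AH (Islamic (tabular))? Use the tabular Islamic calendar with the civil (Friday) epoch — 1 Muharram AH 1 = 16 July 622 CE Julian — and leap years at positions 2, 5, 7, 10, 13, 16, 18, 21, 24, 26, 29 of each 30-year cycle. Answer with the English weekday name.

Monday

In the proleptic Gregorian calendar this is 9 February 1570 (JDN 2294530).
2294530 ≡ 0 (mod 7); counting from Monday = 0 gives Monday.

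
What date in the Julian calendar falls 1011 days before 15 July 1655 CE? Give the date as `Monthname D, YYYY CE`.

JDN of 15 July 1655 CE = 2325742.
2325742 − 1011 = 2324731.
JDN 2324731 in the Julian calendar is October 7, 1652 CE.

October 7, 1652 CE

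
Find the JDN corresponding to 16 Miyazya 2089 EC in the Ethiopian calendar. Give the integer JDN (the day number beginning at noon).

Equivalently 24 April 2097 (Gregorian).
JDN 2299161 is 15 October 1582 CE (Gregorian); the target day is +187927 days from there, so JDN = 2487088.

2487088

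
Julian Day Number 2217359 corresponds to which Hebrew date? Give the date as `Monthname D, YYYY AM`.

Cheshvan 16, 5119 AM

The proleptic Gregorian equivalent of JDN 2217359 is 27 October 1358.
In the Hebrew calendar that day is Cheshvan 16, 5119 AM.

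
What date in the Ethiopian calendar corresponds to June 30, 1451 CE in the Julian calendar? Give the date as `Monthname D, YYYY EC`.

Julian Day Number of the source date = 2251216.
Converting JDN 2251216 to the Ethiopian calendar gives 6 Hamle 1443 EC.

Hamle 6, 1443 EC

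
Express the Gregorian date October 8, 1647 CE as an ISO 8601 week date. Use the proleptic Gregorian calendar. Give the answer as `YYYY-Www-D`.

The weekday is Tuesday (ISO weekday 2).
That Tuesday belongs to ISO week 41 of ISO year 1647.

1647-W41-2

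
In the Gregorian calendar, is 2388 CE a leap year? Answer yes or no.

yes

2388 is divisible by 4 and not by 100, so it is a leap year.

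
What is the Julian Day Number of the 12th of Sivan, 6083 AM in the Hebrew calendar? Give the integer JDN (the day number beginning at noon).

2569684

Equivalently 16 June 2323 (Gregorian).
JDN 2400001 is 17 November 1858 CE (Gregorian), MJD 0; the target day is +169683 days from there, so JDN = 2569684.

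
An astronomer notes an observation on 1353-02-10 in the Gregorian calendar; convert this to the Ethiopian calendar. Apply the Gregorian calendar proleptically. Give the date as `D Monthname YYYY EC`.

8 Yekatit 1345 EC

Julian Day Number of the source date = 2215274.
Converting JDN 2215274 to the Ethiopian calendar gives 8 Yekatit 1345 EC.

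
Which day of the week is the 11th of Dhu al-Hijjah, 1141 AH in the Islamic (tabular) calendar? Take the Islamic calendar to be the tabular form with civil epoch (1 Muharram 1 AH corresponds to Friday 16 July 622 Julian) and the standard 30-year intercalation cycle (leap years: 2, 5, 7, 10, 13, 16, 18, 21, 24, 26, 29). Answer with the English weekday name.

In the Gregorian calendar this is 8 July 1729 (JDN 2352753).
2352753 ≡ 4 (mod 7); counting from Monday = 0 gives Friday.

Friday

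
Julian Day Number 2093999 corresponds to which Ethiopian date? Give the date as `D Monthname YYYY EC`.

JDN 2093999 is 27 January 1021 in the proleptic Gregorian calendar.
In the Ethiopian calendar that day is 26 Tir 1013 EC.

26 Tir 1013 EC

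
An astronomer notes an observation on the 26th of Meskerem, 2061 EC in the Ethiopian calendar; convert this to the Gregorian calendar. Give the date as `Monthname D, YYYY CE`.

Both dates share Julian Day Number 2476661; in the Gregorian calendar that is 6 October 2068 CE.

October 6, 2068 CE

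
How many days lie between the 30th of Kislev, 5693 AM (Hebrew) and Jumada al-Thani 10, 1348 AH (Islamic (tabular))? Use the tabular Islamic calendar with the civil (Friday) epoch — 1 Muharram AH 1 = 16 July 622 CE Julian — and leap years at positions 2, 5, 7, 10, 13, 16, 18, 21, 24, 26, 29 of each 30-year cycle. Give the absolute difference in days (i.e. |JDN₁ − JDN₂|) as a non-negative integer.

1142

JDN of the first date = 2427071.
JDN of the second date = 2425929.
|2425929 − 2427071| = 1142.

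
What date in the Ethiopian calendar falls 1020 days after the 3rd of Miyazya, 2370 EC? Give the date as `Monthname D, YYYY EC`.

JDN of the 3rd of Miyazya, 2370 EC = 2589710.
2589710 + 1020 = 2590730.
JDN 2590730 in the Ethiopian calendar is Tir 17, 2373 EC.

Tir 17, 2373 EC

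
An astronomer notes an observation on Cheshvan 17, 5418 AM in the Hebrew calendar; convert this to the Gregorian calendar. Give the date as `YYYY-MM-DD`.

1657-10-24

Both dates share Julian Day Number 2326564; in the Gregorian calendar that is 24 October 1657 CE.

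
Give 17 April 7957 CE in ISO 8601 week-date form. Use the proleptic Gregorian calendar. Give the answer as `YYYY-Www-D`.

7957-W16-3

The weekday is Wednesday (ISO weekday 3).
That Wednesday belongs to ISO week 16 of ISO year 7957.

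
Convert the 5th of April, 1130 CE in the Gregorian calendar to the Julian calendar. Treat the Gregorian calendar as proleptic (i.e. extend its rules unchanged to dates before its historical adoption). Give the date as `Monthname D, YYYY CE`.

March 29, 1130 CE

The Julian–Gregorian offset here is 7 days (Julian trailing).
5 April 1130 Gregorian − 7 days → 29 March 1130 Julian.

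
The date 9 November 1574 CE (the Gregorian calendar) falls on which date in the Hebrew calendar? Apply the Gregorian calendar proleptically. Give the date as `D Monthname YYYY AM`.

15 Cheshvan 5335 AM

Both dates share Julian Day Number 2296264; in the Hebrew calendar that is 15 Cheshvan 5335 AM.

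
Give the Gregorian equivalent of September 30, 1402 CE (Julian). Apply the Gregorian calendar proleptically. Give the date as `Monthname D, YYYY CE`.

October 9, 1402 CE

For dates in this range the Gregorian date is 9 days ahead of the Julian.
30 September 1402 Julian + 9 days → 9 October 1402 Gregorian.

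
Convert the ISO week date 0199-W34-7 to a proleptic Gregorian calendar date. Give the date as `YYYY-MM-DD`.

ISO week 1 of 199 is the week containing the first Thursday of 199.
Week 34, day 7 (Sunday) lands on 0199-08-25.

0199-08-25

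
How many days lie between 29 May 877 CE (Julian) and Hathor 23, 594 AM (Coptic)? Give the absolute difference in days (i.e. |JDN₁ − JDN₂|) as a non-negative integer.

174

JDN of the first date = 2041531.
JDN of the second date = 2041705.
|2041705 − 2041531| = 174.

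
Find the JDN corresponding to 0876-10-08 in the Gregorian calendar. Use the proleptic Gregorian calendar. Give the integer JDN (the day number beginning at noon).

2041294

JDN 2400001 is 17 November 1858 CE (Gregorian), MJD 0; the target day is −358707 days from there, so JDN = 2041294.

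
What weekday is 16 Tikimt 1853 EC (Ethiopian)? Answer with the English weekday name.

In the Gregorian calendar this is 25 October 1860 (JDN 2400709).
Since JDN mod 7 = 3 (0 = Monday), the day is Thursday.

Thursday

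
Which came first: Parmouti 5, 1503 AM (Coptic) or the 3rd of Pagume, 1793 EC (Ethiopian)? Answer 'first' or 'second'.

first

The two dates have Julian Day Numbers 2373849 and 2379111 respectively.
Since 2373849 < 2379111, the first date comes first.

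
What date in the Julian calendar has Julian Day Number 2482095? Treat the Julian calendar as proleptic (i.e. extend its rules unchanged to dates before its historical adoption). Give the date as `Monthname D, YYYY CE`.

The Gregorian equivalent of JDN 2482095 is 23 August 2083.
In the Julian calendar that day is August 10, 2083 CE.

August 10, 2083 CE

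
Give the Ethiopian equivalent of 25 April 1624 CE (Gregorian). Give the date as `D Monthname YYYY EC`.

20 Miyazya 1616 EC

Both dates share Julian Day Number 2314329; in the Ethiopian calendar that is 20 Miyazya 1616 EC.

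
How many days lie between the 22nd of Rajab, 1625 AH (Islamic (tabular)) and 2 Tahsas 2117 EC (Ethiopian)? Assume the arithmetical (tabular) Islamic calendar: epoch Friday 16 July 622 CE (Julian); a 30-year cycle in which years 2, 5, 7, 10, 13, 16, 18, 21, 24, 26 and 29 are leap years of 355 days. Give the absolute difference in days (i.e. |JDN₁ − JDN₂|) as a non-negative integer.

First date → JDN 2524129; second date → JDN 2497181.
The interval is |2524129 − 2497181| = 26948 days.

26948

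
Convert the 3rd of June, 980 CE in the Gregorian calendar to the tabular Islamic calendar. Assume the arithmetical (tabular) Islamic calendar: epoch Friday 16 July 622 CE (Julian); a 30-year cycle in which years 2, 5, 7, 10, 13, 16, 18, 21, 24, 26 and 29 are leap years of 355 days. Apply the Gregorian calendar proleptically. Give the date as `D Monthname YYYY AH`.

Both dates share Julian Day Number 2079152; in the tabular Islamic calendar that is 11 Dhu al-Qa'dah 369 AH.

11 Dhu al-Qa'dah 369 AH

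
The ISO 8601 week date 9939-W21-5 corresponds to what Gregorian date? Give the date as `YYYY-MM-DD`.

9939-05-26

ISO week 1 of 9939 is the week containing the first Thursday of 9939.
Week 21, day 5 (Friday) lands on 9939-05-26.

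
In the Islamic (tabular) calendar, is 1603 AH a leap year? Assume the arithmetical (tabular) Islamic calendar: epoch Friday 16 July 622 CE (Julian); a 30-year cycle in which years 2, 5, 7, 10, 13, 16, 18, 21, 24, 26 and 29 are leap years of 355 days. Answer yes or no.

yes

Year 1603 AH is year 13 of its 30-year cycle; leap positions are 2, 5, 7, 10, 13, 16, 18, 21, 24, 26, 29, so it is a leap year (355 days).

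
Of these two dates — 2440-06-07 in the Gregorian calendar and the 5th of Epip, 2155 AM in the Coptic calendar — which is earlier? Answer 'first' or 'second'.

First date → JDN 2612410; second date → JDN 2612082.
JDN 2612082 < JDN 2612410, so the second date is earlier.

second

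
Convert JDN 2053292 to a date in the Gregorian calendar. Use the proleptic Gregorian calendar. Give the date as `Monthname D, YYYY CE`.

JDN 2451545 is 1 Jan 2000; 2053292 is −398253 days from there.

August 15, 909 CE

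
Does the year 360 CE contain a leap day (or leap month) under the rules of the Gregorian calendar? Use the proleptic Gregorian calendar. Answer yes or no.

360 is divisible by 4 and not by 100, so it is a leap year.

yes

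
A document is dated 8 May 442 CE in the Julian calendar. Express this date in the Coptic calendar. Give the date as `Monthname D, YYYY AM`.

Both dates share Julian Day Number 1882626; in the Coptic calendar that is 13 Pashons 158 AM.

Pashons 13, 158 AM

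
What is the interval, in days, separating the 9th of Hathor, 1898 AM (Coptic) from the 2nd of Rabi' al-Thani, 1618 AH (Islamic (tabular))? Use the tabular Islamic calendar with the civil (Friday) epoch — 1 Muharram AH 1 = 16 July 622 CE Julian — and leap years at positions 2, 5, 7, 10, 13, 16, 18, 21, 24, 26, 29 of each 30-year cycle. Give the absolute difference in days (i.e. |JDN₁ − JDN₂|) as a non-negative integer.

First date → JDN 2517977; second date → JDN 2521541.
The interval is |2517977 − 2521541| = 3564 days.

3564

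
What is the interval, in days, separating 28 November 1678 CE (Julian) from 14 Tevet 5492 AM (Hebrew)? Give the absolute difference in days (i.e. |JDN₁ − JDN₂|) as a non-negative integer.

First date → JDN 2334279; second date → JDN 2353671.
The interval is |2334279 − 2353671| = 19392 days.

19392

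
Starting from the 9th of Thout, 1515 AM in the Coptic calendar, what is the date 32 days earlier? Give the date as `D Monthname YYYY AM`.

JDN of the 9th of Thout, 1515 AM = 2378026.
2378026 − 32 = 2377994.
JDN 2377994 in the Coptic calendar is 12 Mesori 1514 AM.

12 Mesori 1514 AM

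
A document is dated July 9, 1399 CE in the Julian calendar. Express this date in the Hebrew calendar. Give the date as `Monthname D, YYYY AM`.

Av 6, 5159 AM

The source date corresponds to 17 July 1399 in the proleptic Gregorian calendar (JDN 2232232).
That day falls on 6 Av 5159 AM in the Hebrew calendar.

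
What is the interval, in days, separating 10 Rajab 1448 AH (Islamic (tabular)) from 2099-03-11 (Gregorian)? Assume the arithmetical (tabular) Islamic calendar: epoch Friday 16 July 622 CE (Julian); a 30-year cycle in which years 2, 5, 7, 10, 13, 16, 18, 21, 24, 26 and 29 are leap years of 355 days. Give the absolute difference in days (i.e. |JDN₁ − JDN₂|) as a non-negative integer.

First date → JDN 2461395; second date → JDN 2487774.
The interval is |2461395 − 2487774| = 26379 days.

26379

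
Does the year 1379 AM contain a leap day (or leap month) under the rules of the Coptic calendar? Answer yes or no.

yes

1379 mod 4 = 3; in the Coptic calendar a year is leap when year mod 4 = 3, so it is a leap year.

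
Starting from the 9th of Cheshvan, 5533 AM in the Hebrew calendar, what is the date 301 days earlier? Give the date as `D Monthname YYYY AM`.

4 Shevat 5532 AM

Counting 301 days back from JDN 2368579 reaches JDN 2368278, which is 4 Shevat 5532 AM.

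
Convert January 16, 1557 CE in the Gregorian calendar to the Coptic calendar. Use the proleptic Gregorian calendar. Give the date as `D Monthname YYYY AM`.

Julian Day Number of the source date = 2289758.
Converting JDN 2289758 to the Coptic calendar gives 11 Tobi 1273 AM.

11 Tobi 1273 AM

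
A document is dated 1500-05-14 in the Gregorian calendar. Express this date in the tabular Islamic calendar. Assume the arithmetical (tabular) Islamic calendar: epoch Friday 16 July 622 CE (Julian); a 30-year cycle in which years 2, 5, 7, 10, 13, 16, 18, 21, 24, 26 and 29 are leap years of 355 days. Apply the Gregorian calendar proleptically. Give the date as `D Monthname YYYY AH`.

5 Shawwal 905 AH

Julian Day Number of the source date = 2269057.
Converting JDN 2269057 to the tabular Islamic calendar gives 5 Shawwal 905 AH.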